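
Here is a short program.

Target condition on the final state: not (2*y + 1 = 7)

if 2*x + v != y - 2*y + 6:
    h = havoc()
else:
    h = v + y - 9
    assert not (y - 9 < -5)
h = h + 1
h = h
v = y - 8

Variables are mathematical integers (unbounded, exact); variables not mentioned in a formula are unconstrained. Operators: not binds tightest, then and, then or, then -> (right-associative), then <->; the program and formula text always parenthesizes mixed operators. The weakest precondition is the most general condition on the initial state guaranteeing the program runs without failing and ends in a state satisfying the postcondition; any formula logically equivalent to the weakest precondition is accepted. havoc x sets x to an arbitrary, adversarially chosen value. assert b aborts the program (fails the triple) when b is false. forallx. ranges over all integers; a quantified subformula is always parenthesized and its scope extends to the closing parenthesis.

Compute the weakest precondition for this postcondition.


Working backward. After the program, the postcondition not (2*y + 1 = 7) must hold; in canonical form it is not (2*y = 6).
Before v := y - 8: not (2*y = 6)
Before h := h: not (2*y = 6)
Before h := h + 1: not (2*y = 6)
Then branch requires not (2*y = 6); else branch requires (not (y < 4)) and (not (2*y = 6)).
Before the if: (v + 2*x + y != 6 -> (not (2*y = 6))) and ((not (v + 2*x + y != 6)) -> ((not (y < 4)) and (not (2*y = 6))))
Answer: WP = (v + 2*x + y != 6 -> (not (2*y = 6))) and ((not (v + 2*x + y != 6)) -> ((not (y < 4)) and (not (2*y = 6))))


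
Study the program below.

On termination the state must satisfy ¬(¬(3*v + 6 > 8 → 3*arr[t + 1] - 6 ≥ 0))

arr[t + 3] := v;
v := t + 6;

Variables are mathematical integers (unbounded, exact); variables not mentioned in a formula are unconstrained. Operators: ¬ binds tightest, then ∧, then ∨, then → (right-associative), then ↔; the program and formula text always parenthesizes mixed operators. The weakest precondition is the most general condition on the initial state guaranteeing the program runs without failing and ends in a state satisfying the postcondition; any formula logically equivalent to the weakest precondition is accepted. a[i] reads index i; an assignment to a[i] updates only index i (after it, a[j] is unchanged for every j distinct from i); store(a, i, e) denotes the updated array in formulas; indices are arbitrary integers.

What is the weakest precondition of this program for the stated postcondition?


Working backward. After the program, the postcondition ¬(¬(3*v + 6 > 8 → 3*arr[t + 1] - 6 ≥ 0)) must hold; in canonical form it is 3*v > 2 → 3*arr[t + 1] ≥ 6.
Before v := t + 6: 3*t > -16 → 3*arr[t + 1] ≥ 6
Before arr[t + 3] := v: 3*t > -16 → 3*store(arr, t + 3, v)[t + 1] ≥ 6
Answer: WP = 3*t > -16 → 3*store(arr, t + 3, v)[t + 1] ≥ 6


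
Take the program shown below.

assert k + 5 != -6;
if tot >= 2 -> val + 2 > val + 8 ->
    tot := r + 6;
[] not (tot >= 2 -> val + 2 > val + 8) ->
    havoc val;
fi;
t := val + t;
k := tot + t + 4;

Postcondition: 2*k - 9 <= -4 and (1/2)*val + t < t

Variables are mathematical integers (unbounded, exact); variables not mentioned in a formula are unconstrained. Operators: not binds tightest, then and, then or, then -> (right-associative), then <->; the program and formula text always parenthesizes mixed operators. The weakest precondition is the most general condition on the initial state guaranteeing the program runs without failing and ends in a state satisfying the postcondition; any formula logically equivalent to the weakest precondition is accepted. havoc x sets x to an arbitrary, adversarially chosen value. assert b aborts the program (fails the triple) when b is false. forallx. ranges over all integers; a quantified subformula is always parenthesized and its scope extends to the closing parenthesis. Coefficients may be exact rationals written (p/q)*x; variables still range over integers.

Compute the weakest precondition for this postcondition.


Working backward. After the program, the postcondition 2*k - 9 <= -4 and (1/2)*val + t < t must hold; in canonical form it is 2*k <= 5 and (1/2)*val < 0.
Before k := tot + t + 4: 2*t + 2*tot <= -3 and (1/2)*val < 0
Before t := val + t: 2*t + 2*tot + 2*val <= -3 and (1/2)*val < 0
Then branch requires 2*r + 2*t + 2*val <= -15 and (1/2)*val < 0; else branch requires forall val_1. (2*t + 2*tot + 2*val_1 <= -3 and (1/2)*val_1 < 0).
Before the if: ((not (tot >= 2)) -> (2*r + 2*t + 2*val <= -15 and (1/2)*val < 0)) and (tot >= 2 -> (forall val_1. (2*t + 2*tot + 2*val_1 <= -3 and (1/2)*val_1 < 0)))
Before assert k + 5 != -6: k != -11 and ((not (tot >= 2)) -> (2*r + 2*t + 2*val <= -15 and (1/2)*val < 0)) and (tot >= 2 -> (forall val_1. (2*t + 2*tot + 2*val_1 <= -3 and (1/2)*val_1 < 0)))
Answer: WP = k != -11 and ((not (tot >= 2)) -> (2*r + 2*t + 2*val <= -15 and (1/2)*val < 0)) and (tot >= 2 -> (forall val_1. (2*t + 2*tot + 2*val_1 <= -3 and (1/2)*val_1 < 0)))


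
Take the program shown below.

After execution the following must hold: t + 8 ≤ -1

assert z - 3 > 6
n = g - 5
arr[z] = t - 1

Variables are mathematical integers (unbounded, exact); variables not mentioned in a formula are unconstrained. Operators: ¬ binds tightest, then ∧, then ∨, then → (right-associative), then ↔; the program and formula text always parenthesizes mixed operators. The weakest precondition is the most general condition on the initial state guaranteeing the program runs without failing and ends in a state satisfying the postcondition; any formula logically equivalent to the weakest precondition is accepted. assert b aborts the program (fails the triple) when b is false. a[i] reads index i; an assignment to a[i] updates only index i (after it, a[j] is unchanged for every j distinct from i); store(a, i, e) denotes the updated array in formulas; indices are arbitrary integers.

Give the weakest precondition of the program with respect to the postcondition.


Working backward. After the program, the postcondition t + 8 ≤ -1 must hold; in canonical form it is t ≤ -9.
Before arr[z] := t - 1: t ≤ -9
Before n := g - 5: t ≤ -9
Before assert z - 3 > 6: z > 9 ∧ t ≤ -9
Answer: WP = z > 9 ∧ t ≤ -9


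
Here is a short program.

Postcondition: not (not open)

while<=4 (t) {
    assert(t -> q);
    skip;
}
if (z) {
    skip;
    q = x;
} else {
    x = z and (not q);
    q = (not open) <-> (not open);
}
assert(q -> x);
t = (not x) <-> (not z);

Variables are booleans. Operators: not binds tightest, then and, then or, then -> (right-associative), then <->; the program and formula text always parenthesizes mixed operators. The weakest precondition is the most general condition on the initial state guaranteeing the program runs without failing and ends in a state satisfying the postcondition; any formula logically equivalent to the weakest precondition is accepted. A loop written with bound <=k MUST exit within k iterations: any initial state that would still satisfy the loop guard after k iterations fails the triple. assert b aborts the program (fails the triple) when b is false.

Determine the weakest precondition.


Working backward. After the program, the postcondition not (not open) must hold; in canonical form it is open.
Before t := (not x) <-> (not z): open
Before assert q -> x: (q -> x) and open
Then branch requires open; else branch requires z and (not q) and open.
Before the if: (z -> open) and ((not z) -> (z and (not q) and open))
Before the loop (bound <=4), unroll the exhaustion recursion (WP_0 = exit-now case; WP_j = one more guarded iteration, up to j = 4):
  WP_0: (not t) and (z -> open) and ((not z) -> (z and (not q) and open))
  WP_1: (t -> ((t -> q) and (not t) and (z -> open) and ((not z) -> (z and (not q) and open)))) and ((not t) -> ((z -> open) and ((not z) -> (z and (not q) and open))))
  WP_2: (t -> ((t -> q) and (t -> ((t -> q) and (not t) and (z -> open) and ((not z) -> (z and (not q) and open)))) and ((not t) -> ((z -> open) and ((not z) -> (z and (not q) and open)))))) and ((not t) -> ((z -> open) and ((not z) -> (z and (not q) and open))))
  WP_3: (t -> ((t -> q) and (t -> ((t -> q) and (t -> ((t -> q) and (not t) and (z -> open) and ((not z) -> (z and (not q) and open)))) and ((not t) -> ((z -> open) and ((not z) -> (z and (not q) and open)))))) and ((not t) -> ((z -> open) and ((not z) -> (z and (not q) and open)))))) and ((not t) -> ((z -> open) and ((not z) -> (z and (not q) and open))))
  WP_4: (t -> ((t -> q) and (t -> ((t -> q) and (t -> ((t -> q) and (t -> ((t -> q) and (not t) and (z -> open) and ((not z) -> (z and (not q) and open)))) and ((not t) -> ((z -> open) and ((not z) -> (z and (not q) and open)))))) and ((not t) -> ((z -> open) and ((not z) -> (z and (not q) and open)))))) and ((not t) -> ((z -> open) and ((not z) -> (z and (not q) and open)))))) and ((not t) -> ((z -> open) and ((not z) -> (z and (not q) and open))))
So before the loop: (t -> ((t -> q) and (t -> ((t -> q) and (t -> ((t -> q) and (t -> ((t -> q) and (not t) and (z -> open) and ((not z) -> (z and (not q) and open)))) and ((not t) -> ((z -> open) and ((not z) -> (z and (not q) and open)))))) and ((not t) -> ((z -> open) and ((not z) -> (z and (not q) and open)))))) and ((not t) -> ((z -> open) and ((not z) -> (z and (not q) and open)))))) and ((not t) -> ((z -> open) and ((not z) -> (z and (not q) and open))))
Answer: WP = (t -> ((t -> q) and (t -> ((t -> q) and (t -> ((t -> q) and (t -> ((t -> q) and (not t) and (z -> open) and ((not z) -> (z and (not q) and open)))) and ((not t) -> ((z -> open) and ((not z) -> (z and (not q) and open)))))) and ((not t) -> ((z -> open) and ((not z) -> (z and (not q) and open)))))) and ((not t) -> ((z -> open) and ((not z) -> (z and (not q) and open)))))) and ((not t) -> ((z -> open) and ((not z) -> (z and (not q) and open))))


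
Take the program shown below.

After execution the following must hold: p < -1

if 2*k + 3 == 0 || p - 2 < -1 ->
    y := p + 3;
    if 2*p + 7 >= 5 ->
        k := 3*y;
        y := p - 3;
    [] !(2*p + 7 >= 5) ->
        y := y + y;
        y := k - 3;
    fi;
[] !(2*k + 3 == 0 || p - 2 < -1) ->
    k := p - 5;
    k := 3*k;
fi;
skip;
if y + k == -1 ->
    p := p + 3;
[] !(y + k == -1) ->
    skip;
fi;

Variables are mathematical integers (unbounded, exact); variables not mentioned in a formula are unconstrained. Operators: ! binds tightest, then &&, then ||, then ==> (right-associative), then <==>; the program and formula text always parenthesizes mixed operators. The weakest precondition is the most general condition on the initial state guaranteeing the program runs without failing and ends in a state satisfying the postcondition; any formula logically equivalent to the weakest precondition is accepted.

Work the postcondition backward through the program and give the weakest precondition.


Working backward. After the program, p < -1 must hold.
Then branch requires p < -4; else branch requires p < -1.
Before the if: (k + y == -1 ==> p < -4) && ((!(k + y == -1)) ==> p < -1)
Before skip: (k + y == -1 ==> p < -4) && ((!(k + y == -1)) ==> p < -1)
Then branch requires (2*p >= -2 ==> ((4*p == -7 ==> p < -4) && ((!(4*p == -7)) ==> p < -1))) && ((!(2*p >= -2)) ==> ((2*k == 2 ==> p < -4) && ((!(2*k == 2)) ==> p < -1))); else branch requires (3*p + y == 14 ==> p < -4) && ((!(3*p + y == 14)) ==> p < -1).
Before the if: ((2*k == -3 || p < 1) ==> ((2*p >= -2 ==> ((4*p == -7 ==> p < -4) && ((!(4*p == -7)) ==> p < -1))) && ((!(2*p >= -2)) ==> ((2*k == 2 ==> p < -4) && ((!(2*k == 2)) ==> p < -1))))) && ((!(2*k == -3 || p < 1)) ==> ((3*p + y == 14 ==> p < -4) && ((!(3*p + y == 14)) ==> p < -1)))
Answer: WP = ((2*k == -3 || p < 1) ==> ((2*p >= -2 ==> ((4*p == -7 ==> p < -4) && ((!(4*p == -7)) ==> p < -1))) && ((!(2*p >= -2)) ==> ((2*k == 2 ==> p < -4) && ((!(2*k == 2)) ==> p < -1))))) && ((!(2*k == -3 || p < 1)) ==> ((3*p + y == 14 ==> p < -4) && ((!(3*p + y == 14)) ==> p < -1)))


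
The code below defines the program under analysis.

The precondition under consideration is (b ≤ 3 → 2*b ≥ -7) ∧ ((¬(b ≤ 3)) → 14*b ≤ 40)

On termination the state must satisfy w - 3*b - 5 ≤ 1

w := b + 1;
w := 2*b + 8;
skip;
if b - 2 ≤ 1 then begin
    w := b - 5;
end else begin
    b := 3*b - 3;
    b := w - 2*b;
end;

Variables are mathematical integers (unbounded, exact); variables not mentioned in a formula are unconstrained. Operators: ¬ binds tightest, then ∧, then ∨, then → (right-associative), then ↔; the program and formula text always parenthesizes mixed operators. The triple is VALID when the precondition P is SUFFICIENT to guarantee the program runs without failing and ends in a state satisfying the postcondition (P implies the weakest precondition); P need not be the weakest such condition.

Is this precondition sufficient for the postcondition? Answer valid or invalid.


Working backward. After the program, the postcondition w - 3*b - 5 ≤ 1 must hold; in canonical form it is w ≤ 3*b + 6.
Then branch requires 2*b ≥ -11; else branch requires 18*b ≤ 2*w + 24.
Before the if: (b ≤ 3 → 2*b ≥ -11) ∧ ((¬(b ≤ 3)) → 18*b ≤ 2*w + 24)
Before skip: (b ≤ 3 → 2*b ≥ -11) ∧ ((¬(b ≤ 3)) → 18*b ≤ 2*w + 24)
Before w := 2*b + 8: (b ≤ 3 → 2*b ≥ -11) ∧ ((¬(b ≤ 3)) → 14*b ≤ 40)
Before w := b + 1: (b ≤ 3 → 2*b ≥ -11) ∧ ((¬(b ≤ 3)) → 14*b ≤ 40)
The weakest precondition is (b ≤ 3 → 2*b ≥ -11) ∧ ((¬(b ≤ 3)) → 14*b ≤ 40).
Check whether (b ≤ 3 → 2*b ≥ -7) ∧ ((¬(b ≤ 3)) → 14*b ≤ 40) implies it.
Every state satisfying the precondition satisfies the weakest precondition: the implication holds.
Answer: valid


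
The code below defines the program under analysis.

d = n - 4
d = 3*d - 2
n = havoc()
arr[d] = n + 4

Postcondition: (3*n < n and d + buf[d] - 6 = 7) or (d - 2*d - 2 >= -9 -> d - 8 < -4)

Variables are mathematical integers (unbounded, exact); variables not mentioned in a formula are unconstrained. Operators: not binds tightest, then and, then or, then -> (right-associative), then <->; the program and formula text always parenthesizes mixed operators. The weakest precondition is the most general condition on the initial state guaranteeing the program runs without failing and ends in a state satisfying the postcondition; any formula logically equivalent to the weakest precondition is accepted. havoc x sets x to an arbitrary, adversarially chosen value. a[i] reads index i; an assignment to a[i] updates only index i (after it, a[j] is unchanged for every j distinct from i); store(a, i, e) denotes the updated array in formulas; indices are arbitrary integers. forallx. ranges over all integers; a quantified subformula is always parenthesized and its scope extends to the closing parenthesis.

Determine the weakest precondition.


Working backward. After the program, the postcondition (3*n < n and d + buf[d] - 6 = 7) or (d - 2*d - 2 >= -9 -> d - 8 < -4) must hold; in canonical form it is (2*n < 0 and buf[d] + d = 13) or (d <= 7 -> d < 4).
Before arr[d] := n + 4: (2*n < 0 and buf[d] + d = 13) or (d <= 7 -> d < 4)
Before havoc n: forall n_1. ((2*n_1 < 0 and buf[d] + d = 13) or (d <= 7 -> d < 4))
Before d := 3*d - 2: forall n_1. ((2*n_1 < 0 and buf[3*d - 2] + 3*d = 15) or (3*d <= 9 -> 3*d < 6))
Before d := n - 4: forall n_1. ((2*n_1 < 0 and buf[3*n - 14] + 3*n = 27) or (3*n <= 21 -> 3*n < 18))
Answer: WP = forall n_1. ((2*n_1 < 0 and buf[3*n - 14] + 3*n = 27) or (3*n <= 21 -> 3*n < 18))


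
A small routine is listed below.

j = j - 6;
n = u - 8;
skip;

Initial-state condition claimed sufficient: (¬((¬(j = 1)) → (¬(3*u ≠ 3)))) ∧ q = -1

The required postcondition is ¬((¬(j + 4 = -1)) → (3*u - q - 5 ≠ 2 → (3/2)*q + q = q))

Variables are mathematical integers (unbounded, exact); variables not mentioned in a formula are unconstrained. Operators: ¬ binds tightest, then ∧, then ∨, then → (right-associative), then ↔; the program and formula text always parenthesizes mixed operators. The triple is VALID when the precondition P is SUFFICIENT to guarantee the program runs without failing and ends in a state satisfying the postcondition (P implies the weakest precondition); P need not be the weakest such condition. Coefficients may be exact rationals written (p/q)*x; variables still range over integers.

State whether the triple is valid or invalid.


Working backward. After the program, the postcondition ¬((¬(j + 4 = -1)) → (3*u - q - 5 ≠ 2 → (3/2)*q + q = q)) must hold; in canonical form it is ¬((¬(j = -5)) → (3*u ≠ q + 7 → (3/2)*q = 0)).
Before skip: ¬((¬(j = -5)) → (3*u ≠ q + 7 → (3/2)*q = 0))
Before n := u - 8: ¬((¬(j = -5)) → (3*u ≠ q + 7 → (3/2)*q = 0))
Before j := j - 6: ¬((¬(j = 1)) → (3*u ≠ q + 7 → (3/2)*q = 0))
The weakest precondition is ¬((¬(j = 1)) → (3*u ≠ q + 7 → (3/2)*q = 0)).
Check whether (¬((¬(j = 1)) → (¬(3*u ≠ 3)))) ∧ q = -1 implies it.
Countermodel: at the initial state j = 2, q = -1, u = 2, the precondition holds but the weakest precondition fails.
Answer: invalid


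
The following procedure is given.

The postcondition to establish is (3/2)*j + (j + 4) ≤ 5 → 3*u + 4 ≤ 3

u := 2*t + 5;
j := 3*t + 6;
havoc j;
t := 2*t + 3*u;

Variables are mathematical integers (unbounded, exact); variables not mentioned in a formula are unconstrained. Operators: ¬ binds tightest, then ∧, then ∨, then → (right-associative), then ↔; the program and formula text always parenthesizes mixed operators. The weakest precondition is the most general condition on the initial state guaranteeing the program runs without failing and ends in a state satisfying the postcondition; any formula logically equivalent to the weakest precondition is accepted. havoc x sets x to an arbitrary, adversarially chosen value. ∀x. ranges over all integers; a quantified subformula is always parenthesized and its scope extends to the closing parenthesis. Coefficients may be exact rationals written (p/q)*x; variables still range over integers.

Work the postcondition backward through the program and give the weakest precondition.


Working backward. After the program, the postcondition (3/2)*j + (j + 4) ≤ 5 → 3*u + 4 ≤ 3 must hold; in canonical form it is (5/2)*j ≤ 1 → 3*u ≤ -1.
Before t := 2*t + 3*u: (5/2)*j ≤ 1 → 3*u ≤ -1
Before havoc j: ∀j_1. ((5/2)*j_1 ≤ 1 → 3*u ≤ -1)
Before j := 3*t + 6: ∀j_1. ((5/2)*j_1 ≤ 1 → 3*u ≤ -1)
Before u := 2*t + 5: ∀j_1. ((5/2)*j_1 ≤ 1 → 6*t ≤ -16)
Answer: WP = ∀j_1. ((5/2)*j_1 ≤ 1 → 6*t ≤ -16)


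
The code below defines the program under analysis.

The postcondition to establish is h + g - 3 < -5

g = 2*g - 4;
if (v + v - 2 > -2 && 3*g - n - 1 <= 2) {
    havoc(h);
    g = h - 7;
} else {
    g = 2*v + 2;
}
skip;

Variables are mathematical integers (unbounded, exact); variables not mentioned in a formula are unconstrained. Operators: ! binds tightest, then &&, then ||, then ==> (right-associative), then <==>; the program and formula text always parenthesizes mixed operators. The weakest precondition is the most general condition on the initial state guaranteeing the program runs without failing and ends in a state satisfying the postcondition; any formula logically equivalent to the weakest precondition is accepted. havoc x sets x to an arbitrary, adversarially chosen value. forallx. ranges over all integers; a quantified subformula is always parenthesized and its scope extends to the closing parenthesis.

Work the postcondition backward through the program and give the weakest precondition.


Working backward. After the program, the postcondition h + g - 3 < -5 must hold; in canonical form it is g + h < -2.
Before skip: g + h < -2
Then branch requires forall h_1. 2*h_1 < 5; else branch requires h + 2*v < -4.
Before the if: ((2*v > 0 && 3*g <= n + 3) ==> (forall h_1. 2*h_1 < 5)) && ((!(2*v > 0 && 3*g <= n + 3)) ==> h + 2*v < -4)
Before g := 2*g - 4: ((2*v > 0 && 6*g <= n + 15) ==> (forall h_1. 2*h_1 < 5)) && ((!(2*v > 0 && 6*g <= n + 15)) ==> h + 2*v < -4)
Answer: WP = ((2*v > 0 && 6*g <= n + 15) ==> (forall h_1. 2*h_1 < 5)) && ((!(2*v > 0 && 6*g <= n + 15)) ==> h + 2*v < -4)


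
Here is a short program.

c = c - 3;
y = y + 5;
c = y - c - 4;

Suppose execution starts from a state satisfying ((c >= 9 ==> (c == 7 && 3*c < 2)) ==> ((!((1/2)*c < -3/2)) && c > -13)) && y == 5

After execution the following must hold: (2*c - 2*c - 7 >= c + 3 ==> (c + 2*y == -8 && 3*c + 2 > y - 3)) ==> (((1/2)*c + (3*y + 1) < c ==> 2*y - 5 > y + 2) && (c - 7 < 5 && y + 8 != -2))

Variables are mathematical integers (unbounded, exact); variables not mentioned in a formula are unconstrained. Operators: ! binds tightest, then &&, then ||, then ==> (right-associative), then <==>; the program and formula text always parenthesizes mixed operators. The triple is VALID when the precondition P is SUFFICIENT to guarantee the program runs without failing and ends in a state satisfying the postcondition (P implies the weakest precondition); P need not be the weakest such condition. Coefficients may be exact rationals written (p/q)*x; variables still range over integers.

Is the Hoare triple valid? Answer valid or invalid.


Working backward. After the program, the postcondition (2*c - 2*c - 7 >= c + 3 ==> (c + 2*y == -8 && 3*c + 2 > y - 3)) ==> (((1/2)*c + (3*y + 1) < c ==> 2*y - 5 > y + 2) && (c - 7 < 5 && y + 8 != -2)) must hold; in canonical form it is (c <= -10 ==> (c + 2*y == -8 && 3*c > y - 5)) ==> ((3*y < (1/2)*c - 1 ==> y > 7) && c < 12 && y != -10).
Before c := y - c - 4: (y <= c - 6 ==> (3*y == c - 4 && 2*y > 3*c + 7)) ==> (((1/2)*c + (5/2)*y < -3 ==> y > 7) && y < c + 16 && y != -10)
Before y := y + 5: (y <= c - 11 ==> (3*y == c - 19 && 2*y > 3*c - 3)) ==> (((1/2)*c + (5/2)*y < -31/2 ==> y > 2) && y < c + 11 && y != -15)
Before c := c - 3: (y <= c - 14 ==> (3*y == c - 22 && 2*y > 3*c - 12)) ==> (((1/2)*c + (5/2)*y < -14 ==> y > 2) && y < c + 8 && y != -15)
The weakest precondition is (y <= c - 14 ==> (3*y == c - 22 && 2*y > 3*c - 12)) ==> (((1/2)*c + (5/2)*y < -14 ==> y > 2) && y < c + 8 && y != -15).
Check whether ((c >= 9 ==> (c == 7 && 3*c < 2)) ==> ((!((1/2)*c < -3/2)) && c > -13)) && y == 5 implies it.
Countermodel: at the initial state c = -3, y = 5, the precondition holds but the weakest precondition fails.
Answer: invalid


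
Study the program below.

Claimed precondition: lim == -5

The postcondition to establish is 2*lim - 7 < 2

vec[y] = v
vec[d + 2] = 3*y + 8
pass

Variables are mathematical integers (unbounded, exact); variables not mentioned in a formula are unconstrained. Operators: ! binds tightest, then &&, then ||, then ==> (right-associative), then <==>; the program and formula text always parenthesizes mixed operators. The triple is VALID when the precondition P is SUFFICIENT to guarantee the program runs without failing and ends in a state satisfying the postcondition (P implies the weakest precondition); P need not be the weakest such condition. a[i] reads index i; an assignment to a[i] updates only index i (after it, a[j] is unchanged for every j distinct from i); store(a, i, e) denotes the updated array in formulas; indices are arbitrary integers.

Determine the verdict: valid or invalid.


Working backward. After the program, the postcondition 2*lim - 7 < 2 must hold; in canonical form it is 2*lim < 9.
Before skip: 2*lim < 9
Before vec[d + 2] := 3*y + 8: 2*lim < 9
Before vec[y] := v: 2*lim < 9
The weakest precondition is 2*lim < 9.
Check whether lim == -5 implies it.
Every state satisfying the precondition satisfies the weakest precondition: the implication holds.
Answer: valid


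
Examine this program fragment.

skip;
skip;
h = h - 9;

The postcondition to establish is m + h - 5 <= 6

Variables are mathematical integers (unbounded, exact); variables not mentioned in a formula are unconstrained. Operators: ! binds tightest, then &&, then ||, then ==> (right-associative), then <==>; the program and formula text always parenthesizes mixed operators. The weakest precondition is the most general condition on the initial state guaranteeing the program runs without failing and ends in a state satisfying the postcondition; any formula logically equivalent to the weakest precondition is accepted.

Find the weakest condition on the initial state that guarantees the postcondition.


Working backward. After the program, the postcondition m + h - 5 <= 6 must hold; in canonical form it is h + m <= 11.
Before h := h - 9: h + m <= 20
Before skip: h + m <= 20
Before skip: h + m <= 20
Answer: WP = h + m <= 20


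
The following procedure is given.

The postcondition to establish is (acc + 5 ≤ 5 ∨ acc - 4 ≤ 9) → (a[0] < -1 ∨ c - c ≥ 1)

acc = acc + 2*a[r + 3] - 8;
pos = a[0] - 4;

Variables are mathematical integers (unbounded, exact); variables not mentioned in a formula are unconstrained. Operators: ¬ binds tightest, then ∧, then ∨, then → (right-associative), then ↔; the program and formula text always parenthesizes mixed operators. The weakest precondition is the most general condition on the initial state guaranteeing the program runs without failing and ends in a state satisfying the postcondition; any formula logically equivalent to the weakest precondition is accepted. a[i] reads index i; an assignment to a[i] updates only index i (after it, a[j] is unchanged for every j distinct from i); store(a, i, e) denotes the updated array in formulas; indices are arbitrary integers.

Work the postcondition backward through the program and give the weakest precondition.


Working backward. After the program, the postcondition (acc + 5 ≤ 5 ∨ acc - 4 ≤ 9) → (a[0] < -1 ∨ c - c ≥ 1) must hold; in canonical form it is (acc ≤ 0 ∨ acc ≤ 13) → a[0] < -1.
Before pos := a[0] - 4: (acc ≤ 0 ∨ acc ≤ 13) → a[0] < -1
Before acc := acc + 2*a[r + 3] - 8: (2*a[r + 3] + acc ≤ 8 ∨ 2*a[r + 3] + acc ≤ 21) → a[0] < -1
Answer: WP = (2*a[r + 3] + acc ≤ 8 ∨ 2*a[r + 3] + acc ≤ 21) → a[0] < -1


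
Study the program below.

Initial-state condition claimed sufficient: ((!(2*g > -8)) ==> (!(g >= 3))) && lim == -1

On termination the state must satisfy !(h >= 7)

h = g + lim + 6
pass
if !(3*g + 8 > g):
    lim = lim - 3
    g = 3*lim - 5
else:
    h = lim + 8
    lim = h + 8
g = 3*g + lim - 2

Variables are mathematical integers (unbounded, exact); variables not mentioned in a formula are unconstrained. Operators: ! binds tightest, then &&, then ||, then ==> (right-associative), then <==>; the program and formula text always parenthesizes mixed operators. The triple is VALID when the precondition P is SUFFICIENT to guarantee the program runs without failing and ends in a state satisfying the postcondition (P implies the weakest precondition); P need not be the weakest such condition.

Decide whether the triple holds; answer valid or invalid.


Working backward. After the program, !(h >= 7) must hold.
Before g := 3*g + lim - 2: !(h >= 7)
Then branch requires !(h >= 7); else branch requires !(lim >= -1).
Before the if: ((!(2*g > -8)) ==> (!(h >= 7))) && (2*g > -8 ==> (!(lim >= -1)))
Before skip: ((!(2*g > -8)) ==> (!(h >= 7))) && (2*g > -8 ==> (!(lim >= -1)))
Before h := g + lim + 6: ((!(2*g > -8)) ==> (!(g + lim >= 1))) && (2*g > -8 ==> (!(lim >= -1)))
The weakest precondition is ((!(2*g > -8)) ==> (!(g + lim >= 1))) && (2*g > -8 ==> (!(lim >= -1))).
Check whether ((!(2*g > -8)) ==> (!(g >= 3))) && lim == -1 implies it.
Countermodel: at the initial state g = 0, lim = -1, the precondition holds but the weakest precondition fails.
Answer: invalid


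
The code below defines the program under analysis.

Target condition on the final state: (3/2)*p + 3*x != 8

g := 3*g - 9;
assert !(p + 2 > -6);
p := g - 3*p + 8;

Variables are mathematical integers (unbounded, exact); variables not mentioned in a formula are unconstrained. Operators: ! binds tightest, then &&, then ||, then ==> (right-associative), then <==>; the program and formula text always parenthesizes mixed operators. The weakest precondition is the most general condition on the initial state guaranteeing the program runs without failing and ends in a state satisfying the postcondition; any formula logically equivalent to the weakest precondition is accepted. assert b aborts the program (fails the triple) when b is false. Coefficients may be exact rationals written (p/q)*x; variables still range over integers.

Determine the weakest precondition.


Working backward. After the program, (3/2)*p + 3*x != 8 must hold.
Before p := g - 3*p + 8: (3/2)*g + 3*x != (9/2)*p - 4
Before assert !(p + 2 > -6): (!(p > -8)) && (3/2)*g + 3*x != (9/2)*p - 4
Before g := 3*g - 9: (!(p > -8)) && (9/2)*g + 3*x != (9/2)*p + 19/2
Answer: WP = (!(p > -8)) && (9/2)*g + 3*x != (9/2)*p + 19/2


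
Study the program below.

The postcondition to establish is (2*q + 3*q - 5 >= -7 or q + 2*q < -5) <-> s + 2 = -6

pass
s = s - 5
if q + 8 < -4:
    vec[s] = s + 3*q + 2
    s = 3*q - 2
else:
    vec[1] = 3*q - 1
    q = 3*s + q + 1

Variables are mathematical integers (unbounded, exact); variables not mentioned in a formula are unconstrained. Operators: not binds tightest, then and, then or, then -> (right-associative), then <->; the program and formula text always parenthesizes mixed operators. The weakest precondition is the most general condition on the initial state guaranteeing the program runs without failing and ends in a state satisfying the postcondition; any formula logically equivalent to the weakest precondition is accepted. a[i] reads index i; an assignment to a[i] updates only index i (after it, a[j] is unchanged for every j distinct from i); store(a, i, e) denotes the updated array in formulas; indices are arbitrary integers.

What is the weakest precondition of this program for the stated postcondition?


Working backward. After the program, the postcondition (2*q + 3*q - 5 >= -7 or q + 2*q < -5) <-> s + 2 = -6 must hold; in canonical form it is (5*q >= -2 or 3*q < -5) <-> s = -8.
Then branch requires (5*q >= -2 or 3*q < -5) <-> 3*q = -6; else branch requires (5*q + 15*s >= -7 or 3*q + 9*s < -8) <-> s = -8.
Before the if: (q < -12 -> ((5*q >= -2 or 3*q < -5) <-> 3*q = -6)) and ((not (q < -12)) -> ((5*q + 15*s >= -7 or 3*q + 9*s < -8) <-> s = -8))
Before s := s - 5: (q < -12 -> ((5*q >= -2 or 3*q < -5) <-> 3*q = -6)) and ((not (q < -12)) -> ((5*q + 15*s >= 68 or 3*q + 9*s < 37) <-> s = -3))
Before skip: (q < -12 -> ((5*q >= -2 or 3*q < -5) <-> 3*q = -6)) and ((not (q < -12)) -> ((5*q + 15*s >= 68 or 3*q + 9*s < 37) <-> s = -3))
Answer: WP = (q < -12 -> ((5*q >= -2 or 3*q < -5) <-> 3*q = -6)) and ((not (q < -12)) -> ((5*q + 15*s >= 68 or 3*q + 9*s < 37) <-> s = -3))


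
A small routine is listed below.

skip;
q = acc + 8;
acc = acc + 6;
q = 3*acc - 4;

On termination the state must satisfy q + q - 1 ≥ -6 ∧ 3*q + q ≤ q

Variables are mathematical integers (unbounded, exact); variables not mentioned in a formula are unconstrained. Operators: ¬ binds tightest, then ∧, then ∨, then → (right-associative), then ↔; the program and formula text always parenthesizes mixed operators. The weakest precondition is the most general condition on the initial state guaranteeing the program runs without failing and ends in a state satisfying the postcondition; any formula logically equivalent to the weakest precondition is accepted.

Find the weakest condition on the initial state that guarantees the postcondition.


Working backward. After the program, the postcondition q + q - 1 ≥ -6 ∧ 3*q + q ≤ q must hold; in canonical form it is 2*q ≥ -5 ∧ 3*q ≤ 0.
Before q := 3*acc - 4: 6*acc ≥ 3 ∧ 9*acc ≤ 12
Before acc := acc + 6: 6*acc ≥ -33 ∧ 9*acc ≤ -42
Before q := acc + 8: 6*acc ≥ -33 ∧ 9*acc ≤ -42
Before skip: 6*acc ≥ -33 ∧ 9*acc ≤ -42
Answer: WP = 6*acc ≥ -33 ∧ 9*acc ≤ -42


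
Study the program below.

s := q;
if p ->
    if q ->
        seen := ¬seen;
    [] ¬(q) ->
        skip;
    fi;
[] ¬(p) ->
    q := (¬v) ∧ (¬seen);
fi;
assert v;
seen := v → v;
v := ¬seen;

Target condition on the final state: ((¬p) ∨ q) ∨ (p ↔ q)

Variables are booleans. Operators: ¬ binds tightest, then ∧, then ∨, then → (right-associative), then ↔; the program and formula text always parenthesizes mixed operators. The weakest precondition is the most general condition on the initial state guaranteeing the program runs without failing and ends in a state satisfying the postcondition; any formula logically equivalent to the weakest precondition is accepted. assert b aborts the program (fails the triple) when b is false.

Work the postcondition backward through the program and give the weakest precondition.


Working backward. After the program, the postcondition ((¬p) ∨ q) ∨ (p ↔ q) must hold; in canonical form it is (¬p) ∨ q ∨ (p ↔ q).
Before v := ¬seen: (¬p) ∨ q ∨ (p ↔ q)
Before seen := v → v: (¬p) ∨ q ∨ (p ↔ q)
Before assert v: v ∧ ((¬p) ∨ q ∨ (p ↔ q))
Then branch requires (q → (v ∧ ((¬p) ∨ q ∨ (p ↔ q)))) ∧ ((¬q) → (v ∧ ((¬p) ∨ q ∨ (p ↔ q)))); else branch requires v ∧ ((¬p) ∨ ((¬v) ∧ (¬seen)) ∨ (p ↔ ((¬v) ∧ (¬seen)))).
Before the if: (p → ((q → (v ∧ ((¬p) ∨ q ∨ (p ↔ q)))) ∧ ((¬q) → (v ∧ ((¬p) ∨ q ∨ (p ↔ q)))))) ∧ ((¬p) → (v ∧ ((¬p) ∨ ((¬v) ∧ (¬seen)) ∨ (p ↔ ((¬v) ∧ (¬seen))))))
Before s := q: (p → ((q → (v ∧ ((¬p) ∨ q ∨ (p ↔ q)))) ∧ ((¬q) → (v ∧ ((¬p) ∨ q ∨ (p ↔ q)))))) ∧ ((¬p) → (v ∧ ((¬p) ∨ ((¬v) ∧ (¬seen)) ∨ (p ↔ ((¬v) ∧ (¬seen))))))
Answer: WP = (p → ((q → (v ∧ ((¬p) ∨ q ∨ (p ↔ q)))) ∧ ((¬q) → (v ∧ ((¬p) ∨ q ∨ (p ↔ q)))))) ∧ ((¬p) → (v ∧ ((¬p) ∨ ((¬v) ∧ (¬seen)) ∨ (p ↔ ((¬v) ∧ (¬seen))))))


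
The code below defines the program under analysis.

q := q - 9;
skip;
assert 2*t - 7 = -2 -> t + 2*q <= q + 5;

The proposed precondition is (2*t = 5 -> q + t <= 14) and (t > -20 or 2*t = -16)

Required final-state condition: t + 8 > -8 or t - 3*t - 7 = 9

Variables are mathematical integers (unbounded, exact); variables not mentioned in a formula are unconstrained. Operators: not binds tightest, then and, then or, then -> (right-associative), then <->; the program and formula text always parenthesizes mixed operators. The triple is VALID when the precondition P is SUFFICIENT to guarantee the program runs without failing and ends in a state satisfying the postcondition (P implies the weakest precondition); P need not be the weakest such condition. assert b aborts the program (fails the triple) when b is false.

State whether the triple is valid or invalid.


Working backward. After the program, the postcondition t + 8 > -8 or t - 3*t - 7 = 9 must hold; in canonical form it is t > -16 or 2*t = -16.
Before assert 2*t - 7 = -2 -> t + 2*q <= q + 5: (2*t = 5 -> q + t <= 5) and (t > -16 or 2*t = -16)
Before skip: (2*t = 5 -> q + t <= 5) and (t > -16 or 2*t = -16)
Before q := q - 9: (2*t = 5 -> q + t <= 14) and (t > -16 or 2*t = -16)
The weakest precondition is (2*t = 5 -> q + t <= 14) and (t > -16 or 2*t = -16).
Check whether (2*t = 5 -> q + t <= 14) and (t > -20 or 2*t = -16) implies it.
Countermodel: at the initial state q = 0, t = -19, the precondition holds but the weakest precondition fails.
Answer: invalid


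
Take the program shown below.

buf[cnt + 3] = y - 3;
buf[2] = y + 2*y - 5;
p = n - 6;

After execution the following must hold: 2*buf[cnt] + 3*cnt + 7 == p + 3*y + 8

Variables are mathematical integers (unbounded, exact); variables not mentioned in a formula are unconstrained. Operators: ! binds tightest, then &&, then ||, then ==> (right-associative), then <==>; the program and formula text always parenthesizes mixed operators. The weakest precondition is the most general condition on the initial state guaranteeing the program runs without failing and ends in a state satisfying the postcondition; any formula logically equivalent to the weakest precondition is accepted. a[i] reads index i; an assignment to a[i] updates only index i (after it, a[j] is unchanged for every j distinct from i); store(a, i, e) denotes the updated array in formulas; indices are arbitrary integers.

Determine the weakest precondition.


Working backward. After the program, the postcondition 2*buf[cnt] + 3*cnt + 7 == p + 3*y + 8 must hold; in canonical form it is 2*buf[cnt] + 3*cnt == p + 3*y + 1.
Before p := n - 6: 2*buf[cnt] + 3*cnt == n + 3*y - 5
Before buf[2] := y + 2*y - 5: 2*store(buf, 2, 3*y - 5)[cnt] + 3*cnt == n + 3*y - 5
Before buf[cnt + 3] := y - 3: 2*store(store(buf, cnt + 3, y - 3), 2, 3*y - 5)[cnt] + 3*cnt == n + 3*y - 5
Answer: WP = 2*store(store(buf, cnt + 3, y - 3), 2, 3*y - 5)[cnt] + 3*cnt == n + 3*y - 5


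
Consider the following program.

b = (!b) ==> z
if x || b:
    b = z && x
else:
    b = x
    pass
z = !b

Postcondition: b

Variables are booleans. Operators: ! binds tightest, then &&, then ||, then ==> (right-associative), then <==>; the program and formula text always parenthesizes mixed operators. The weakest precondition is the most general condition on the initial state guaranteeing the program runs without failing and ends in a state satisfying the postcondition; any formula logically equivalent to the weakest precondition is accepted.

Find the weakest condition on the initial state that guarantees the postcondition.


Working backward. After the program, b must hold.
Before z := !b: b
Then branch requires z && x; else branch requires x.
Before the if: ((x || b) ==> (z && x)) && ((!(x || b)) ==> x)
Before b := (!b) ==> z: ((x || ((!b) ==> z)) ==> (z && x)) && ((!(x || ((!b) ==> z))) ==> x)
Answer: WP = ((x || ((!b) ==> z)) ==> (z && x)) && ((!(x || ((!b) ==> z))) ==> x)


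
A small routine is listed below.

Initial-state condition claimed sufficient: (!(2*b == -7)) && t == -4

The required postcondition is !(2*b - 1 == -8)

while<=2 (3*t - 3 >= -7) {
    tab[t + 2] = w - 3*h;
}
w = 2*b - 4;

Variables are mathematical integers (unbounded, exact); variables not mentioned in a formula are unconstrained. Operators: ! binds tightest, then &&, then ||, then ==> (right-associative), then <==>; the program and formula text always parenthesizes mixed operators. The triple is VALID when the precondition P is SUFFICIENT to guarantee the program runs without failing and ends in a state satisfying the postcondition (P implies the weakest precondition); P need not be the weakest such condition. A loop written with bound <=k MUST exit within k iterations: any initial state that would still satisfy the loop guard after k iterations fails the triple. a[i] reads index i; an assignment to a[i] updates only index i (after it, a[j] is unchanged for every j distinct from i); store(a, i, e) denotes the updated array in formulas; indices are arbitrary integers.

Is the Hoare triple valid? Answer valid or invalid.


Working backward. After the program, the postcondition !(2*b - 1 == -8) must hold; in canonical form it is !(2*b == -7).
Before w := 2*b - 4: !(2*b == -7)
Before the loop (bound <=2), unroll the exhaustion recursion (WP_0 = exit-now case; WP_j = one more guarded iteration, up to j = 2):
  WP_0: (!(3*t >= -4)) && (!(2*b == -7))
  WP_1: (3*t >= -4 ==> ((!(3*t >= -4)) && (!(2*b == -7)))) && ((!(3*t >= -4)) ==> (!(2*b == -7)))
  WP_2: (3*t >= -4 ==> ((3*t >= -4 ==> ((!(3*t >= -4)) && (!(2*b == -7)))) && ((!(3*t >= -4)) ==> (!(2*b == -7))))) && ((!(3*t >= -4)) ==> (!(2*b == -7)))
So before the loop: (3*t >= -4 ==> ((3*t >= -4 ==> ((!(3*t >= -4)) && (!(2*b == -7)))) && ((!(3*t >= -4)) ==> (!(2*b == -7))))) && ((!(3*t >= -4)) ==> (!(2*b == -7)))
The weakest precondition is (3*t >= -4 ==> ((3*t >= -4 ==> ((!(3*t >= -4)) && (!(2*b == -7)))) && ((!(3*t >= -4)) ==> (!(2*b == -7))))) && ((!(3*t >= -4)) ==> (!(2*b == -7))).
Check whether (!(2*b == -7)) && t == -4 implies it.
Every state satisfying the precondition satisfies the weakest precondition: the implication holds.
Answer: valid


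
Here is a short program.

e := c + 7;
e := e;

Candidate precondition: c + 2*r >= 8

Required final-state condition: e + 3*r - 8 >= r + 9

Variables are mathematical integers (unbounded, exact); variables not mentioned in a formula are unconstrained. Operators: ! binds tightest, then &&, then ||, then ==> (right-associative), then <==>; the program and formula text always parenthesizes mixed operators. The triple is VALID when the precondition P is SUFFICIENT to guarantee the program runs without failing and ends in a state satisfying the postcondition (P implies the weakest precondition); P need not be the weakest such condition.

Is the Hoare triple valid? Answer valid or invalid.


Working backward. After the program, the postcondition e + 3*r - 8 >= r + 9 must hold; in canonical form it is e + 2*r >= 17.
Before e := e: e + 2*r >= 17
Before e := c + 7: c + 2*r >= 10
The weakest precondition is c + 2*r >= 10.
Check whether c + 2*r >= 8 implies it.
Countermodel: at the initial state c = 8, r = 0, the precondition holds but the weakest precondition fails.
Answer: invalid
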